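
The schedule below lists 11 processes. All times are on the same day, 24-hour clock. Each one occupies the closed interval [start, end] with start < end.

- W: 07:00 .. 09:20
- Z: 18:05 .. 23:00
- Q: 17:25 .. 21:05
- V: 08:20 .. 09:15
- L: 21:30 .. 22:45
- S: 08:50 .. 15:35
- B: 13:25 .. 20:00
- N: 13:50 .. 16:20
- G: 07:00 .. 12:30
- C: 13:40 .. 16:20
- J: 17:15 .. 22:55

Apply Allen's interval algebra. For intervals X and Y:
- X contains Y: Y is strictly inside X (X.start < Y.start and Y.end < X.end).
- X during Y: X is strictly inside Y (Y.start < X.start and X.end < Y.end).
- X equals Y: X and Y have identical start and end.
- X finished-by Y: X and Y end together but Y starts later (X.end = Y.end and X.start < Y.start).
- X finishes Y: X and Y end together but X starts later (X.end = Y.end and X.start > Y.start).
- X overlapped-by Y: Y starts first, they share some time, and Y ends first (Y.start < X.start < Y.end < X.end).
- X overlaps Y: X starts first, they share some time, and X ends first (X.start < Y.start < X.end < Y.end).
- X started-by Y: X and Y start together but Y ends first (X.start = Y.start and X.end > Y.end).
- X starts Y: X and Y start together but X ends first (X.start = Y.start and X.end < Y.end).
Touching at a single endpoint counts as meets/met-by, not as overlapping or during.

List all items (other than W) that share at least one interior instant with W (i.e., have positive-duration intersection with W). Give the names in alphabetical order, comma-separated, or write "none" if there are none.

G, S, V

Target W = [07:00, 09:20].
B [13:25, 20:00] → after → no.
C [13:40, 16:20] → after → no.
G [07:00, 12:30] → started-by → yes.
J [17:15, 22:55] → after → no.
L [21:30, 22:45] → after → no.
N [13:50, 16:20] → after → no.
Q [17:25, 21:05] → after → no.
S [08:50, 15:35] → overlapped-by → yes.
V [08:20, 09:15] → during → yes.
Z [18:05, 23:00] → after → no.
Result: G, S, V.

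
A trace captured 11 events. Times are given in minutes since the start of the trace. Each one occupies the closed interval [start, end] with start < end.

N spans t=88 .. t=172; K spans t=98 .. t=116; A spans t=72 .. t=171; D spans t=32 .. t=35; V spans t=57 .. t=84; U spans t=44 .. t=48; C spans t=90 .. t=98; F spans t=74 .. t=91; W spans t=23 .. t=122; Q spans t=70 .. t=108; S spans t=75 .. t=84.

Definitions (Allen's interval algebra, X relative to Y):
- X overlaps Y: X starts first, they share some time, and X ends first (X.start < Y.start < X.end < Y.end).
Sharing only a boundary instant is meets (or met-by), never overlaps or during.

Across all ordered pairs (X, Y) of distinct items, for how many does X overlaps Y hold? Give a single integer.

11

Checking all 110 ordered pairs for relation 'overlaps'; matching pairs in alphabetical order:
(A, N): A overlaps N ✓
(F, C): F overlaps C ✓
(F, N): F overlaps N ✓
(Q, A): Q overlaps A ✓
(Q, K): Q overlaps K ✓
(Q, N): Q overlaps N ✓
(V, A): V overlaps A ✓
(V, F): V overlaps F ✓
(V, Q): V overlaps Q ✓
(W, A): W overlaps A ✓
(W, N): W overlaps N ✓
Count: 11.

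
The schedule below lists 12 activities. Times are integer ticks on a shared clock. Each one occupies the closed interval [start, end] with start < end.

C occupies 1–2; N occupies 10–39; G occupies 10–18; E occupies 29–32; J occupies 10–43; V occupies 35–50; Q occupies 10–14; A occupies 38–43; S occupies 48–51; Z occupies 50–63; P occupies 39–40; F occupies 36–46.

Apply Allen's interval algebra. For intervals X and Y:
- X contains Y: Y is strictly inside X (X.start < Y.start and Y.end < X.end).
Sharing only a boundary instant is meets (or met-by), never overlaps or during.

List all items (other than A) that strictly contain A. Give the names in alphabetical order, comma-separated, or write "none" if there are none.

Target A = [38, 43].
C [1, 2] → before → no.
E [29, 32] → before → no.
F [36, 46] → contains → yes.
G [10, 18] → before → no.
J [10, 43] → finished-by → no.
N [10, 39] → overlaps → no.
P [39, 40] → during → no.
Q [10, 14] → before → no.
S [48, 51] → after → no.
V [35, 50] → contains → yes.
Z [50, 63] → after → no.
Result: F, V.

F, V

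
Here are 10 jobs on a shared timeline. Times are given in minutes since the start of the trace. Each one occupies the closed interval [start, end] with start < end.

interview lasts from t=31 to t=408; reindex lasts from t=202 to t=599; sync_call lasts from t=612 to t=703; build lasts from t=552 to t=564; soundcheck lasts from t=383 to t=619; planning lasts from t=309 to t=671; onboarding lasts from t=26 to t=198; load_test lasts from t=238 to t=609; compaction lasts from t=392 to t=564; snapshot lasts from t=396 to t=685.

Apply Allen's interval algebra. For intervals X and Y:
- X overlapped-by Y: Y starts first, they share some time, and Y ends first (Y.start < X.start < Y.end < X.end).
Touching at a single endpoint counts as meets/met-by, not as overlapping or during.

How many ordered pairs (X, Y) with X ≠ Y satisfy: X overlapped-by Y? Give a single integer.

Checking all 90 ordered pairs for relation 'overlapped-by'; matching pairs in alphabetical order:
(compaction, interview): compaction overlapped-by interview ✓
(interview, onboarding): interview overlapped-by onboarding ✓
(load_test, interview): load_test overlapped-by interview ✓
(load_test, reindex): load_test overlapped-by reindex ✓
(planning, interview): planning overlapped-by interview ✓
(planning, load_test): planning overlapped-by load_test ✓
(planning, reindex): planning overlapped-by reindex ✓
(reindex, interview): reindex overlapped-by interview ✓
(snapshot, compaction): snapshot overlapped-by compaction ✓
(snapshot, interview): snapshot overlapped-by interview ✓
(snapshot, load_test): snapshot overlapped-by load_test ✓
(snapshot, planning): snapshot overlapped-by planning ✓
(snapshot, reindex): snapshot overlapped-by reindex ✓
(snapshot, soundcheck): snapshot overlapped-by soundcheck ✓
(soundcheck, interview): soundcheck overlapped-by interview ✓
(soundcheck, load_test): soundcheck overlapped-by load_test ✓
(soundcheck, reindex): soundcheck overlapped-by reindex ✓
(sync_call, planning): sync_call overlapped-by planning ✓
(sync_call, snapshot): sync_call overlapped-by snapshot ✓
(sync_call, soundcheck): sync_call overlapped-by soundcheck ✓
Count: 20.

20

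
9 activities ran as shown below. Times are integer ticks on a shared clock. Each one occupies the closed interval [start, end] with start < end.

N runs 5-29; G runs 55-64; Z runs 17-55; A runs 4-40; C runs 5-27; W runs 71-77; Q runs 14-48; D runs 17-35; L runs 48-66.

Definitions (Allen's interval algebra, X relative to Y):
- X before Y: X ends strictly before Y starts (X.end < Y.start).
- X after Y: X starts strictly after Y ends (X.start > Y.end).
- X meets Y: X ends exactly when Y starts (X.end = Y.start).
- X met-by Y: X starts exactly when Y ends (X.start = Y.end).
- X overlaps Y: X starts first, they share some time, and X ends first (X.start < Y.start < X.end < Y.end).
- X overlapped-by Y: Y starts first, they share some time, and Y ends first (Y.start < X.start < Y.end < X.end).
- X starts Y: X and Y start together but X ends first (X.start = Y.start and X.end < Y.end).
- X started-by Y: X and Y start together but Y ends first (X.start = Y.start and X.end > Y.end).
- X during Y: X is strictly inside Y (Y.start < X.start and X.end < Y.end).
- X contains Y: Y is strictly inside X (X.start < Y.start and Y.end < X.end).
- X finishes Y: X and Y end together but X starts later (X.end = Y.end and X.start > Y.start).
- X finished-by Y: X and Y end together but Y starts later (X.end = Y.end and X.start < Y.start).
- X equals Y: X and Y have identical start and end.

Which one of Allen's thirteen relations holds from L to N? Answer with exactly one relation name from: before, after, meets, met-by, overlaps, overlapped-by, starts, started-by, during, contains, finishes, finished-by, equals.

after

L = [48, 66]; N = [5, 29].
Compare endpoints: L.start > N.start, L.start > N.end, L.end > N.start, L.end > N.end.
That pattern is 'after'.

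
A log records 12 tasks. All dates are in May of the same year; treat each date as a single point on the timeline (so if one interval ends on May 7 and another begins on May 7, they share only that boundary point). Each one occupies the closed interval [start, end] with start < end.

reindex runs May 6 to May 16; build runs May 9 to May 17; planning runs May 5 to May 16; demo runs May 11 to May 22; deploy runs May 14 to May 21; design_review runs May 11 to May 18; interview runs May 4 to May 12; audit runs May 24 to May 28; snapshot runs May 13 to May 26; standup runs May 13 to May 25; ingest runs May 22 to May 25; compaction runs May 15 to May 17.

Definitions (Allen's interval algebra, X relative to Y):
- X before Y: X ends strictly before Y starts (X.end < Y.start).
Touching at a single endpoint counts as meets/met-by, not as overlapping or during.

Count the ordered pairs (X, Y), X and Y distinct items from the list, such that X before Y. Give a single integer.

19

Checking all 132 ordered pairs for relation 'before'; matching pairs in alphabetical order:
(build, audit): build before audit ✓
(build, ingest): build before ingest ✓
(compaction, audit): compaction before audit ✓
(compaction, ingest): compaction before ingest ✓
(demo, audit): demo before audit ✓
(deploy, audit): deploy before audit ✓
(deploy, ingest): deploy before ingest ✓
(design_review, audit): design_review before audit ✓
(design_review, ingest): design_review before ingest ✓
(interview, audit): interview before audit ✓
(interview, compaction): interview before compaction ✓
(interview, deploy): interview before deploy ✓
(interview, ingest): interview before ingest ✓
(interview, snapshot): interview before snapshot ✓
(interview, standup): interview before standup ✓
(planning, audit): planning before audit ✓
(planning, ingest): planning before ingest ✓
(reindex, audit): reindex before audit ✓
(reindex, ingest): reindex before ingest ✓
Count: 19.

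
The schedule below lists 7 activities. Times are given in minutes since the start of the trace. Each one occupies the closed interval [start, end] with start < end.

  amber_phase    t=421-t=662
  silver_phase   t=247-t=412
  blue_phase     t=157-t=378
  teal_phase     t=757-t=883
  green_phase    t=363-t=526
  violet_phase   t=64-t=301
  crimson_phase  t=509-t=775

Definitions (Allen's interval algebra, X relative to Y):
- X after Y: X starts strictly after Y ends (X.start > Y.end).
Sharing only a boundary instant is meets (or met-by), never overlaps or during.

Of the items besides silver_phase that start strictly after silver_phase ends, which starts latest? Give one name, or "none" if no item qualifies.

teal_phase

Target silver_phase = [t=247, t=412].
amber_phase [t=421, t=662] → after → candidate.
blue_phase [t=157, t=378] → overlaps → excluded.
crimson_phase [t=509, t=775] → after → candidate.
green_phase [t=363, t=526] → overlapped-by → excluded.
teal_phase [t=757, t=883] → after → candidate.
violet_phase [t=64, t=301] → overlaps → excluded.
Among candidates, latest start is t=757 → teal_phase.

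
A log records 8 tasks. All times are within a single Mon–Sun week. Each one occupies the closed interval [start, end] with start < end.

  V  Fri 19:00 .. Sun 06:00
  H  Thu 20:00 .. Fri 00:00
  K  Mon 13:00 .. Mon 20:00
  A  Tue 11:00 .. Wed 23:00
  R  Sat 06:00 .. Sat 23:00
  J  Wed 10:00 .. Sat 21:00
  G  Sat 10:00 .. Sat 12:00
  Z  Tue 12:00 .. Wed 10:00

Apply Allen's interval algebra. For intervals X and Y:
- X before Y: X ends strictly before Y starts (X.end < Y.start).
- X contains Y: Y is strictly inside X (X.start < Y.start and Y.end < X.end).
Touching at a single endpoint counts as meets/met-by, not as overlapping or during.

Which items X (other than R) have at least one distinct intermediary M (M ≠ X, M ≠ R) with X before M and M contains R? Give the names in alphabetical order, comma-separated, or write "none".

Target R = [Sat 06:00, Sat 23:00].
Intermediaries M with M contains R: V.
Via V — items with X before V: A, H, K, Z.
Union: A, H, K, Z.

A, H, K, Z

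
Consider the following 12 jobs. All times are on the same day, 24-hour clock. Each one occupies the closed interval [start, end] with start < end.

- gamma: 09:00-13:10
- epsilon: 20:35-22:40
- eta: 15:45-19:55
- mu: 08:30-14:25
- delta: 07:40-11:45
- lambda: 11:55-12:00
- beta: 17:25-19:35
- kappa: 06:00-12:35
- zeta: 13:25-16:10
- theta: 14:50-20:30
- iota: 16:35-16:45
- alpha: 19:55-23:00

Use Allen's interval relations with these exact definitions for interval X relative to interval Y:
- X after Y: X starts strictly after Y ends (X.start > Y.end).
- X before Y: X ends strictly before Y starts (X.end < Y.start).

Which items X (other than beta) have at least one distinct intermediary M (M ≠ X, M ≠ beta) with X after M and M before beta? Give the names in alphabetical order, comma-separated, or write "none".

alpha, epsilon, eta, iota, lambda, theta, zeta

Target beta = [17:25, 19:35].
Intermediaries M with M before beta: delta, gamma, iota, kappa, lambda, mu, zeta.
Via delta — items with X after delta: alpha, epsilon, eta, iota, lambda, theta, zeta.
Via gamma — items with X after gamma: alpha, epsilon, eta, iota, theta, zeta.
Via iota — items with X after iota: alpha, epsilon.
Via kappa — items with X after kappa: alpha, epsilon, eta, iota, theta, zeta.
Via lambda — items with X after lambda: alpha, epsilon, eta, iota, theta, zeta.
Via mu — items with X after mu: alpha, epsilon, eta, iota, theta.
Via zeta — items with X after zeta: alpha, epsilon, iota.
Union: alpha, epsilon, eta, iota, lambda, theta, zeta.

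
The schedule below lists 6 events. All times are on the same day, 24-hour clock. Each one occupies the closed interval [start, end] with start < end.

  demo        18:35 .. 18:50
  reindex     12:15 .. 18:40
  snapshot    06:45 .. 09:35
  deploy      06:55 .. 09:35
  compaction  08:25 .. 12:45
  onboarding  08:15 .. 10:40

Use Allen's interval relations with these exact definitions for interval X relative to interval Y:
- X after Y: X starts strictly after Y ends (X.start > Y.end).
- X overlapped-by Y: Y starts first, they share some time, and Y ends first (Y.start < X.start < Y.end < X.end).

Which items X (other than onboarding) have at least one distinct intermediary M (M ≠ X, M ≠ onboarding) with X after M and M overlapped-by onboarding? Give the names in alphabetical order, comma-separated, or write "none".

demo

Target onboarding = [08:15, 10:40].
Intermediaries M with M overlapped-by onboarding: compaction.
Via compaction — items with X after compaction: demo.
Union: demo.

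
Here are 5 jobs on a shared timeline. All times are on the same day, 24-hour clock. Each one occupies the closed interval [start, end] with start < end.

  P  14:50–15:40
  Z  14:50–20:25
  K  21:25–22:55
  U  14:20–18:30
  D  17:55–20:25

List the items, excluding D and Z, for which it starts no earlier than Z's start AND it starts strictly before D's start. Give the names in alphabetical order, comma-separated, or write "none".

P

Conditions: its start is no earlier than Z's start (X.start >= 14:50) AND its start is strictly before D's start (X.start < 17:55).
K: start 21:25 >= 14:50? ✓; start 21:25 < 17:55? ✗ → no.
P: start 14:50 >= 14:50? ✓; start 14:50 < 17:55? ✓ → yes.
U: start 14:20 >= 14:50? ✗; start 14:20 < 17:55? ✓ → no.
Result: P.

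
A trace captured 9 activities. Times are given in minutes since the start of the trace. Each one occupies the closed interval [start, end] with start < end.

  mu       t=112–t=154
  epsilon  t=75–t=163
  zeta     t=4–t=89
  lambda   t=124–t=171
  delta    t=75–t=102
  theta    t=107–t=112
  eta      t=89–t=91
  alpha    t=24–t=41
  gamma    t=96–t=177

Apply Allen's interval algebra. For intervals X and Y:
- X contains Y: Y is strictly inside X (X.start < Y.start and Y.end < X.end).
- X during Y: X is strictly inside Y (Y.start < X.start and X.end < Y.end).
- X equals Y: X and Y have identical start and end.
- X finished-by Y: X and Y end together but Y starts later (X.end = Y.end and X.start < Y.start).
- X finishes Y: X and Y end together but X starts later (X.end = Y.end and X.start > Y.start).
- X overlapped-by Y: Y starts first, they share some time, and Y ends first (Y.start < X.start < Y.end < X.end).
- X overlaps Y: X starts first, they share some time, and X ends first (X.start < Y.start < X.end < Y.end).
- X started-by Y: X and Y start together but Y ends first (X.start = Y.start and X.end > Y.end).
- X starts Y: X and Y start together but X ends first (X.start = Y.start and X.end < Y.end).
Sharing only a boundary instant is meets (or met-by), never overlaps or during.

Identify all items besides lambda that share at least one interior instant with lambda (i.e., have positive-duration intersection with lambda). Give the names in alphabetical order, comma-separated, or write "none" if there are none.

Target lambda = [t=124, t=171].
alpha [t=24, t=41] → before → no.
delta [t=75, t=102] → before → no.
epsilon [t=75, t=163] → overlaps → yes.
eta [t=89, t=91] → before → no.
gamma [t=96, t=177] → contains → yes.
mu [t=112, t=154] → overlaps → yes.
theta [t=107, t=112] → before → no.
zeta [t=4, t=89] → before → no.
Result: epsilon, gamma, mu.

epsilon, gamma, mu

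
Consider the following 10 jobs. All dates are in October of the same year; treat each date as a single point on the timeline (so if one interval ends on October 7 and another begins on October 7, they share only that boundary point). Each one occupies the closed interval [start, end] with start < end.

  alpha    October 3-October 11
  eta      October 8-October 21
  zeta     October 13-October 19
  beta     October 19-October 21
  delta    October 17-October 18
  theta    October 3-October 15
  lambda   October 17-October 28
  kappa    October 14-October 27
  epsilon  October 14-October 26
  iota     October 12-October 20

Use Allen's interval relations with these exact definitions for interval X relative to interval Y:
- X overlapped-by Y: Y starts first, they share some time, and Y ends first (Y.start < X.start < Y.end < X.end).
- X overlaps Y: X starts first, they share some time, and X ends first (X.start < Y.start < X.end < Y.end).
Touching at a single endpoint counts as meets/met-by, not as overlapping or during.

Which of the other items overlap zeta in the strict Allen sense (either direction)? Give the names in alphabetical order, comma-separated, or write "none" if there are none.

Target zeta = [October 13, October 19].
alpha [October 3, October 11] → before → no.
beta [October 19, October 21] → met-by → no.
delta [October 17, October 18] → during → no.
epsilon [October 14, October 26] → overlapped-by → yes.
eta [October 8, October 21] → contains → no.
iota [October 12, October 20] → contains → no.
kappa [October 14, October 27] → overlapped-by → yes.
lambda [October 17, October 28] → overlapped-by → yes.
theta [October 3, October 15] → overlaps → yes.
Result: epsilon, kappa, lambda, theta.

epsilon, kappa, lambda, theta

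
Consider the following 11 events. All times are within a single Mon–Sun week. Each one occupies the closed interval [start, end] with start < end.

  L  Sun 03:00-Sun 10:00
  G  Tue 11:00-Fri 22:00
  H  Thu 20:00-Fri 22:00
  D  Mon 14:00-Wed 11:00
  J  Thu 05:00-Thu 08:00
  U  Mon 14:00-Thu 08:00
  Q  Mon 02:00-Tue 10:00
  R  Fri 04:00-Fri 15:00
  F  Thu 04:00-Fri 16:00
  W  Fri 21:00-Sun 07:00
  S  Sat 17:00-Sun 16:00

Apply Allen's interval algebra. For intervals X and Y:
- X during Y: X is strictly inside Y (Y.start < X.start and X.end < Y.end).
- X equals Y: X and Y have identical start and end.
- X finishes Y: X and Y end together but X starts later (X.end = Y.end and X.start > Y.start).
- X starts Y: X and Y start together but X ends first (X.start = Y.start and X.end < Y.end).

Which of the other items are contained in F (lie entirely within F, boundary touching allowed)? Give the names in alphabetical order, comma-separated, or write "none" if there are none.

Target F = [Thu 04:00, Fri 16:00].
D [Mon 14:00, Wed 11:00] → before → no.
G [Tue 11:00, Fri 22:00] → contains → no.
H [Thu 20:00, Fri 22:00] → overlapped-by → no.
J [Thu 05:00, Thu 08:00] → during → yes.
L [Sun 03:00, Sun 10:00] → after → no.
Q [Mon 02:00, Tue 10:00] → before → no.
R [Fri 04:00, Fri 15:00] → during → yes.
S [Sat 17:00, Sun 16:00] → after → no.
U [Mon 14:00, Thu 08:00] → overlaps → no.
W [Fri 21:00, Sun 07:00] → after → no.
Result: J, R.

J, R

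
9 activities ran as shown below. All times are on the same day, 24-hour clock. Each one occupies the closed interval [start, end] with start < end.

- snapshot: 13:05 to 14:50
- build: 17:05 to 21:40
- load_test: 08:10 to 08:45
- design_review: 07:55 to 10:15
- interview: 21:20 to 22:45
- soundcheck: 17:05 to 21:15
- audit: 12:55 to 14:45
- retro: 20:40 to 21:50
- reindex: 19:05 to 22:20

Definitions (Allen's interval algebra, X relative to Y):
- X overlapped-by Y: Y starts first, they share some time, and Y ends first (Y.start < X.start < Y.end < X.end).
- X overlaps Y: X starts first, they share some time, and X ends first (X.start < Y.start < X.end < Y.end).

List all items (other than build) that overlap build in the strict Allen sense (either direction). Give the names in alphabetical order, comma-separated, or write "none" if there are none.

Target build = [17:05, 21:40].
audit [12:55, 14:45] → before → no.
design_review [07:55, 10:15] → before → no.
interview [21:20, 22:45] → overlapped-by → yes.
load_test [08:10, 08:45] → before → no.
reindex [19:05, 22:20] → overlapped-by → yes.
retro [20:40, 21:50] → overlapped-by → yes.
snapshot [13:05, 14:50] → before → no.
soundcheck [17:05, 21:15] → starts → no.
Result: interview, reindex, retro.

interview, reindex, retro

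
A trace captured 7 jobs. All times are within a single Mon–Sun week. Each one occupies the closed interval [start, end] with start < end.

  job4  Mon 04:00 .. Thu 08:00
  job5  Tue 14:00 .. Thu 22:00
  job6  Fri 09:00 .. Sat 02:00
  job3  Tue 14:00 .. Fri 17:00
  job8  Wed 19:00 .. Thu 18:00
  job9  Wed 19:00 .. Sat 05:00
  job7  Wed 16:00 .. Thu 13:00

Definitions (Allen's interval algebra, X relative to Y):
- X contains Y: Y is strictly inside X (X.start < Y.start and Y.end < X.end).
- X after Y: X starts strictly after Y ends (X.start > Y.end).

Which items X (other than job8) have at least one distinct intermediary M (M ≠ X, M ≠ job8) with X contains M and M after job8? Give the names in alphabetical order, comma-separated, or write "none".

Target job8 = [Wed 19:00, Thu 18:00].
Intermediaries M with M after job8: job6.
Via job6 — items with X contains job6: job9.
Union: job9.

job9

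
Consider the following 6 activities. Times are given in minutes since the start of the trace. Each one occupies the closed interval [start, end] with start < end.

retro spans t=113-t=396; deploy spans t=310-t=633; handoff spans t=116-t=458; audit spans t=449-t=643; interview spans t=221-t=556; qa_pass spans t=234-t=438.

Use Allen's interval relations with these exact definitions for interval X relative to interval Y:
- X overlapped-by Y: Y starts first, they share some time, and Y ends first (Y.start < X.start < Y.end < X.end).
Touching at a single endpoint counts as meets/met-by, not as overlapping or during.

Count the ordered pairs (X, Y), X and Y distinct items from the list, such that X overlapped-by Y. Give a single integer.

Checking all 30 ordered pairs for relation 'overlapped-by'; matching pairs in alphabetical order:
(audit, deploy): audit overlapped-by deploy ✓
(audit, handoff): audit overlapped-by handoff ✓
(audit, interview): audit overlapped-by interview ✓
(deploy, handoff): deploy overlapped-by handoff ✓
(deploy, interview): deploy overlapped-by interview ✓
(deploy, qa_pass): deploy overlapped-by qa_pass ✓
(deploy, retro): deploy overlapped-by retro ✓
(handoff, retro): handoff overlapped-by retro ✓
(interview, handoff): interview overlapped-by handoff ✓
(interview, retro): interview overlapped-by retro ✓
(qa_pass, retro): qa_pass overlapped-by retro ✓
Count: 11.

11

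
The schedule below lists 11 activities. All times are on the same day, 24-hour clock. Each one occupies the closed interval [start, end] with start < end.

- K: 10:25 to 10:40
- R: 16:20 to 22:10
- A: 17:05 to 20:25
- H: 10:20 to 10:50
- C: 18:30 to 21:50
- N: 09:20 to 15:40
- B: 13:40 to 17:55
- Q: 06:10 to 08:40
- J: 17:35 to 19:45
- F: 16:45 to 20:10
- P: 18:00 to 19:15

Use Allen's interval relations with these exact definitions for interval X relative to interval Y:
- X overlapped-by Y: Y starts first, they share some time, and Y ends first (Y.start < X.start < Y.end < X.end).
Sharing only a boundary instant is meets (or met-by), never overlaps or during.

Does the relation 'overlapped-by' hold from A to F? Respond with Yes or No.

A = [17:05, 20:25], F = [16:45, 20:10].
Actual relation of A to F: overlapped-by.
Asked whether 'overlapped-by' holds → Yes.

Yes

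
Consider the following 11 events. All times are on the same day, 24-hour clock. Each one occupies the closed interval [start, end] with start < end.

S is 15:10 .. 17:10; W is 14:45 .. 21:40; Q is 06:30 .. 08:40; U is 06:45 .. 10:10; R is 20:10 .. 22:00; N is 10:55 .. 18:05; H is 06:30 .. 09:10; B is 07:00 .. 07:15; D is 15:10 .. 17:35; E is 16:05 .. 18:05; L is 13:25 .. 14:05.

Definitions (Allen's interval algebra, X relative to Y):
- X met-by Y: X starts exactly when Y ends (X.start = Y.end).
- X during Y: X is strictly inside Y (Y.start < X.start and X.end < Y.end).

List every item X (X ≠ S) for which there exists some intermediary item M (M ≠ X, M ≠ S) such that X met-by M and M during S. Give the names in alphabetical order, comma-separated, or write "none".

Target S = [15:10, 17:10].
Intermediaries M with M during S: none.
Union: none.

none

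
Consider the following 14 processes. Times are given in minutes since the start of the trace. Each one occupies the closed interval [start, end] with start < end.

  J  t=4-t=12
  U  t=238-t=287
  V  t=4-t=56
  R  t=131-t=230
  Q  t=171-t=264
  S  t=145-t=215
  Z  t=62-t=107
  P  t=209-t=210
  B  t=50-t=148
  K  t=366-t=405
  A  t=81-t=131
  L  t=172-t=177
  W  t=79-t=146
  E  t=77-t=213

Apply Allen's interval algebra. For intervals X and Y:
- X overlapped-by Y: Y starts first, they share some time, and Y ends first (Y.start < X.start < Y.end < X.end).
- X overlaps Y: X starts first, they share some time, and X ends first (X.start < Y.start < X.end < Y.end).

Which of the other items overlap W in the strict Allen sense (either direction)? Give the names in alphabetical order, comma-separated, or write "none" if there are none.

R, S, Z

Target W = [t=79, t=146].
A [t=81, t=131] → during → no.
B [t=50, t=148] → contains → no.
E [t=77, t=213] → contains → no.
J [t=4, t=12] → before → no.
K [t=366, t=405] → after → no.
L [t=172, t=177] → after → no.
P [t=209, t=210] → after → no.
Q [t=171, t=264] → after → no.
R [t=131, t=230] → overlapped-by → yes.
S [t=145, t=215] → overlapped-by → yes.
U [t=238, t=287] → after → no.
V [t=4, t=56] → before → no.
Z [t=62, t=107] → overlaps → yes.
Result: R, S, Z.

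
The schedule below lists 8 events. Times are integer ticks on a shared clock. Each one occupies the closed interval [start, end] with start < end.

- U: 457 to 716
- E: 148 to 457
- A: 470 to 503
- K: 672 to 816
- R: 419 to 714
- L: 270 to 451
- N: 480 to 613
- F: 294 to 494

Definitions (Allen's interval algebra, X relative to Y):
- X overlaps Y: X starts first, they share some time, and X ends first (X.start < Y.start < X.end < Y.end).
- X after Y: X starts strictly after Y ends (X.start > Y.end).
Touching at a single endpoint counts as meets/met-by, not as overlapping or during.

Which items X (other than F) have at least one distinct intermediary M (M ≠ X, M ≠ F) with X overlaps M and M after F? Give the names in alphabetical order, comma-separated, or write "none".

R, U

Target F = [294, 494].
Intermediaries M with M after F: K.
Via K — items with X overlaps K: R, U.
Union: R, U.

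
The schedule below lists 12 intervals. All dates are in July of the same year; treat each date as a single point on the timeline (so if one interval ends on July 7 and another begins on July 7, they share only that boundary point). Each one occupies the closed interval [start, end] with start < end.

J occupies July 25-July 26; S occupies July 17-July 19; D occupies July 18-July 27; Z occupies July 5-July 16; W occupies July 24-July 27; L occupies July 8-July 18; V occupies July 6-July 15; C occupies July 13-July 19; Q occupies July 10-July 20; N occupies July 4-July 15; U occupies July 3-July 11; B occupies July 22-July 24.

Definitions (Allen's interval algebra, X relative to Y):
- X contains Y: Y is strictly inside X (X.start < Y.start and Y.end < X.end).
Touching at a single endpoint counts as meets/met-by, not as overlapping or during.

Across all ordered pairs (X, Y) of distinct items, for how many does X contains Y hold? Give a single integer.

Checking all 132 ordered pairs for relation 'contains'; matching pairs in alphabetical order:
(D, B): D contains B ✓
(D, J): D contains J ✓
(Q, C): Q contains C ✓
(Q, S): Q contains S ✓
(W, J): W contains J ✓
(Z, V): Z contains V ✓
Count: 6.

6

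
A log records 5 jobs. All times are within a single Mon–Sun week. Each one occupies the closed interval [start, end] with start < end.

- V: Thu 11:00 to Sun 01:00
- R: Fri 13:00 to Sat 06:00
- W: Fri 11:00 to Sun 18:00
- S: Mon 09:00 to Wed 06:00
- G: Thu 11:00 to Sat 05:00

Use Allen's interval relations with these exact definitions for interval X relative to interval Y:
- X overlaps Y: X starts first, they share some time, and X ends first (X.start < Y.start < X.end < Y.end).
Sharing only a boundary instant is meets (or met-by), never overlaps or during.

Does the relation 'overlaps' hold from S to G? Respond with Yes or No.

No

S = [Mon 09:00, Wed 06:00], G = [Thu 11:00, Sat 05:00].
Actual relation of S to G: before.
Asked whether 'overlaps' holds → No.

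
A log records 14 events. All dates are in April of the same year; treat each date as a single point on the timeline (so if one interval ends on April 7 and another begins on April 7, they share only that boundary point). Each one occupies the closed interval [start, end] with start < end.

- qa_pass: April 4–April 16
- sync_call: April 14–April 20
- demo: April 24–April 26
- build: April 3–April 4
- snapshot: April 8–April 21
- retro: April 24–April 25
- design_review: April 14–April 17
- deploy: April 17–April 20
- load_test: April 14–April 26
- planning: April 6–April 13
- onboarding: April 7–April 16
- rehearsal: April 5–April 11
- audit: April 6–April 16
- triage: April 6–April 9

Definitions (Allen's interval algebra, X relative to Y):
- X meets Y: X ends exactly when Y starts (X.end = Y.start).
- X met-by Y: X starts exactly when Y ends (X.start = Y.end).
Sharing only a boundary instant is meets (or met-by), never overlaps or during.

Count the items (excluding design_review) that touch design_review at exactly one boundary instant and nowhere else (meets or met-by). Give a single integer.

Target design_review = [April 14, April 17].
audit [April 6, April 16] → overlaps → no.
build [April 3, April 4] → before → no.
demo [April 24, April 26] → after → no.
deploy [April 17, April 20] → met-by → counts.
load_test [April 14, April 26] → started-by → no.
onboarding [April 7, April 16] → overlaps → no.
planning [April 6, April 13] → before → no.
qa_pass [April 4, April 16] → overlaps → no.
rehearsal [April 5, April 11] → before → no.
retro [April 24, April 25] → after → no.
snapshot [April 8, April 21] → contains → no.
sync_call [April 14, April 20] → started-by → no.
triage [April 6, April 9] → before → no.
Total: 1.

1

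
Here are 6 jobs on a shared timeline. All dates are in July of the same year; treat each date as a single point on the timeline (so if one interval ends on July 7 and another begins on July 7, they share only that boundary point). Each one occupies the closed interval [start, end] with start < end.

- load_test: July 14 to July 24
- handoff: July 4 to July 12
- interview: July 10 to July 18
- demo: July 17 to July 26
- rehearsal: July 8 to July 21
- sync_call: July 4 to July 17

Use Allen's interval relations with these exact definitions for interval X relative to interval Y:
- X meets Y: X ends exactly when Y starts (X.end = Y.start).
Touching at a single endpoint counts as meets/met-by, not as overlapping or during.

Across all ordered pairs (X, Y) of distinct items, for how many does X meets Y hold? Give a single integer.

1

Checking all 30 ordered pairs for relation 'meets'; matching pairs in alphabetical order:
(sync_call, demo): sync_call meets demo ✓
Count: 1.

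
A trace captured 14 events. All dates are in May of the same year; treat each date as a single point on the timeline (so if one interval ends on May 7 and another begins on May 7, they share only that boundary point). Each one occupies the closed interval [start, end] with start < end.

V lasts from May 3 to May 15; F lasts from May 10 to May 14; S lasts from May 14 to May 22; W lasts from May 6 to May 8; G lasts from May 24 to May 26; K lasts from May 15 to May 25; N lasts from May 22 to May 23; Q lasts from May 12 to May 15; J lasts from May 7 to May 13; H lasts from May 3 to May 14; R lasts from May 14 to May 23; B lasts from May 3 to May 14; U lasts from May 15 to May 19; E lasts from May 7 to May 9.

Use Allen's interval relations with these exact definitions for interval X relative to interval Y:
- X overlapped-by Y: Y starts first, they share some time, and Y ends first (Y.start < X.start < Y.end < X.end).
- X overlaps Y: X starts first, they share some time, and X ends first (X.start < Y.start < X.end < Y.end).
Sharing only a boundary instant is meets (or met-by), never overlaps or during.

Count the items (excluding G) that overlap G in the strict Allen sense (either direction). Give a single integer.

Target G = [May 24, May 26].
B [May 3, May 14] → before → no.
E [May 7, May 9] → before → no.
F [May 10, May 14] → before → no.
H [May 3, May 14] → before → no.
J [May 7, May 13] → before → no.
K [May 15, May 25] → overlaps → counts.
N [May 22, May 23] → before → no.
Q [May 12, May 15] → before → no.
R [May 14, May 23] → before → no.
S [May 14, May 22] → before → no.
U [May 15, May 19] → before → no.
V [May 3, May 15] → before → no.
W [May 6, May 8] → before → no.
Total: 1.

1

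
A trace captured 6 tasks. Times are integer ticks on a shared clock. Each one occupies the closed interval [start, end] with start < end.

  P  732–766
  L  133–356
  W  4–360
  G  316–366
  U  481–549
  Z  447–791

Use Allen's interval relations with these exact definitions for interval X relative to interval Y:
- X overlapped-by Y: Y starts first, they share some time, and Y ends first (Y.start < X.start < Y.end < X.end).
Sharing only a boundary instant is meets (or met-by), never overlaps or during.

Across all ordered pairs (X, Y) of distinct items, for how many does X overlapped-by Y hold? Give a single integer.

Checking all 30 ordered pairs for relation 'overlapped-by'; matching pairs in alphabetical order:
(G, L): G overlapped-by L ✓
(G, W): G overlapped-by W ✓
Count: 2.

2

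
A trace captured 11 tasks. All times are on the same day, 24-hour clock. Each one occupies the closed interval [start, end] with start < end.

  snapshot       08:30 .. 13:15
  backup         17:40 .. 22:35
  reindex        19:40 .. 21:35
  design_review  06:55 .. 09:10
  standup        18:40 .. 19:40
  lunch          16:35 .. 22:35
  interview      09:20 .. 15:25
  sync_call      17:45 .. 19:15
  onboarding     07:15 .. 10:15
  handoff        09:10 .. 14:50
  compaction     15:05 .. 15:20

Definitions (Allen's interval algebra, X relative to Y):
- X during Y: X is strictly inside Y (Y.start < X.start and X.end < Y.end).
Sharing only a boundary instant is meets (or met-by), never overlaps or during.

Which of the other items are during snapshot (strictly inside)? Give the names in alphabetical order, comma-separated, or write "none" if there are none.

none

Target snapshot = [08:30, 13:15].
backup [17:40, 22:35] → after → no.
compaction [15:05, 15:20] → after → no.
design_review [06:55, 09:10] → overlaps → no.
handoff [09:10, 14:50] → overlapped-by → no.
interview [09:20, 15:25] → overlapped-by → no.
lunch [16:35, 22:35] → after → no.
onboarding [07:15, 10:15] → overlaps → no.
reindex [19:40, 21:35] → after → no.
standup [18:40, 19:40] → after → no.
sync_call [17:45, 19:15] → after → no.
Result: none.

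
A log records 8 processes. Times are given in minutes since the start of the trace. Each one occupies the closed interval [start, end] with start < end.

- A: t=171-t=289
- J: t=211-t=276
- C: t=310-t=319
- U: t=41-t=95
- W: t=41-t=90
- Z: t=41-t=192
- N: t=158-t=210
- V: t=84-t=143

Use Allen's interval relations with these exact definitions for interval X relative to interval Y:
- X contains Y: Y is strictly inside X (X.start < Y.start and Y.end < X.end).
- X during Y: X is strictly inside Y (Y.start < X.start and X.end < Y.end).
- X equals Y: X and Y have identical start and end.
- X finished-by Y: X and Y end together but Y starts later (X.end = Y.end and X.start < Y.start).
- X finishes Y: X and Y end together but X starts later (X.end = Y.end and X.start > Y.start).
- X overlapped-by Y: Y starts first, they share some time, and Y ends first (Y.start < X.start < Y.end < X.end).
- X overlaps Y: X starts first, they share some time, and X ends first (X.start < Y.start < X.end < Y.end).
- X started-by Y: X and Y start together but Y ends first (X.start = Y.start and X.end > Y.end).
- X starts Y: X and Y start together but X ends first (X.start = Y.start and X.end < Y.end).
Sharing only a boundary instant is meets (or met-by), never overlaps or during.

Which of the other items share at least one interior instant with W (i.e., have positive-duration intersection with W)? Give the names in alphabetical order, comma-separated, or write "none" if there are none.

Target W = [t=41, t=90].
A [t=171, t=289] → after → no.
C [t=310, t=319] → after → no.
J [t=211, t=276] → after → no.
N [t=158, t=210] → after → no.
U [t=41, t=95] → started-by → yes.
V [t=84, t=143] → overlapped-by → yes.
Z [t=41, t=192] → started-by → yes.
Result: U, V, Z.

U, V, Z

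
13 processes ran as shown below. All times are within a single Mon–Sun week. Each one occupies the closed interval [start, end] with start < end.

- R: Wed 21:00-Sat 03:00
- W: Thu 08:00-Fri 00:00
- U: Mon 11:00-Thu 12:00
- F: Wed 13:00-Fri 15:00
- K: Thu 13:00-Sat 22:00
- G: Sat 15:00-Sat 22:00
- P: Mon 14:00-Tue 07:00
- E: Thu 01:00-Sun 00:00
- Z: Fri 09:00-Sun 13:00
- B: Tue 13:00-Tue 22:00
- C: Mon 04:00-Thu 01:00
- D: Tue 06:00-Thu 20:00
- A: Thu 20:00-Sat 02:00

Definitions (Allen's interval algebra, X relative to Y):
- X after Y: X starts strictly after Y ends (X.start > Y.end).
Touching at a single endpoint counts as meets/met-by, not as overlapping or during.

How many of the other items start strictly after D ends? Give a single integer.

2

Target D = [Tue 06:00, Thu 20:00].
A [Thu 20:00, Sat 02:00] → met-by → no.
B [Tue 13:00, Tue 22:00] → during → no.
C [Mon 04:00, Thu 01:00] → overlaps → no.
E [Thu 01:00, Sun 00:00] → overlapped-by → no.
F [Wed 13:00, Fri 15:00] → overlapped-by → no.
G [Sat 15:00, Sat 22:00] → after → counts.
K [Thu 13:00, Sat 22:00] → overlapped-by → no.
P [Mon 14:00, Tue 07:00] → overlaps → no.
R [Wed 21:00, Sat 03:00] → overlapped-by → no.
U [Mon 11:00, Thu 12:00] → overlaps → no.
W [Thu 08:00, Fri 00:00] → overlapped-by → no.
Z [Fri 09:00, Sun 13:00] → after → counts.
Total: 2.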